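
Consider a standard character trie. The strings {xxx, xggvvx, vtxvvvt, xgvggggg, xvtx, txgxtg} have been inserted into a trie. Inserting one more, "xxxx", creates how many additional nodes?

The longest prefix of "xxxx" already in the trie is "xxx" (length 3).
New nodes needed: |"xxxx"| − 3 = 4 − 3 = 1.

1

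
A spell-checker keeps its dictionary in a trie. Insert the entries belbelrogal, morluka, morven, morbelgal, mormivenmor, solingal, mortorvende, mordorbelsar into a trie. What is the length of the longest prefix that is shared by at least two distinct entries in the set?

3

Equivalently: take the maximum, over all pairs, of their longest common prefix length.
"morbelgal" and "mordorbelsar" agree on "mor" (3 characters) before diverging; nothing deeper is shared.
Longest shared-prefix length: 3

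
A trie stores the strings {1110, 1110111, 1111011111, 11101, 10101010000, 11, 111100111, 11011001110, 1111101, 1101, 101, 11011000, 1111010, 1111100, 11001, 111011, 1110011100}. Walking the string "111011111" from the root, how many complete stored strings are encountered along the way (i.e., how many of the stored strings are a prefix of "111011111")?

5

Traverse "111011111" character by character; count nodes along the way that are marked as word ends.
Prefixes of the query that are stored words: "11", "1110", "11101", "111011", "1110111"
Count: 5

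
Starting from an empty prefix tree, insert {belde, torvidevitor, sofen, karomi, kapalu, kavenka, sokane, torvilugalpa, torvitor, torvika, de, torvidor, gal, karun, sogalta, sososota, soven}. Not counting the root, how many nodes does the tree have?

For each word, the new-node count is its length minus the longest prefix already in the trie:
  "belde" → 5 new (b, e, l, d, e)
  "torvidevitor" → 12 new (t, o, r, v, i, d, e, v, i, t, o, r)
  "sofen" → 5 new (s, o, f, e, n)
  "karomi" → 6 new (k, a, r, o, m, i)
  "kapalu" → prefix "ka" already present; 4 new (p, a, l, u)
  "kavenka" → prefix "ka" already present; 5 new (v, e, n, k, a)
  "sokane" → prefix "so" already present; 4 new (k, a, n, e)
  "torvilugalpa" → prefix "torvi" already present; 7 new (l, u, g, a, l, p, a)
  "torvitor" → prefix "torvi" already present; 3 new (t, o, r)
  "torvika" → prefix "torvi" already present; 2 new (k, a)
  "de" → 2 new (d, e)
  "torvidor" → prefix "torvid" already present; 2 new (o, r)
  "gal" → 3 new (g, a, l)
  "karun" → prefix "kar" already present; 2 new (u, n)
  "sogalta" → prefix "so" already present; 5 new (g, a, l, t, a)
  "sososota" → prefix "so" already present; 6 new (s, o, s, o, t, a)
  "soven" → prefix "so" already present; 3 new (v, e, n)
Total nodes = 5 + 12 + 5 + 6 + 4 + 5 + 4 + 7 + 3 + 2 + 2 + 2 + 3 + 2 + 5 + 6 + 3 = 76

76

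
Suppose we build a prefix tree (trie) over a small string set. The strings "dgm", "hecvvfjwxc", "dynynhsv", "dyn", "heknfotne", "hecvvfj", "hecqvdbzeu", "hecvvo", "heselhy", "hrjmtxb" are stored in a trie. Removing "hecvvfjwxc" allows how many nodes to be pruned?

3

After clearing the end-marker at "hecvvfjwxc", prune upward until reaching a node still needed by another word.
The suffix "wxc" (3 nodes) is used only by "hecvvfjwxc"; "hecvvfj" is itself a stored word, so pruning stops there.
Nodes removed: 3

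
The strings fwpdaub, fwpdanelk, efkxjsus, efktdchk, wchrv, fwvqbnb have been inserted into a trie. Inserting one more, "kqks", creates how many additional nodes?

4

No existing word starts with "k", so every character of "kqks" needs a new node.
4 − 0 = 4 new nodes.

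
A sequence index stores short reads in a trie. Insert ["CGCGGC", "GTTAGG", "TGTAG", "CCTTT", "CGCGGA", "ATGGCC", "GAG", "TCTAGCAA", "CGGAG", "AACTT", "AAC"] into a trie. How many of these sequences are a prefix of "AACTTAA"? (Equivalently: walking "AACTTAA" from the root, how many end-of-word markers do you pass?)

Walk "AACTTAA" from the root; an end-of-word marker is hit whenever a stored word is a prefix of "AACTTAA".
Prefixes of the query that are stored words: "AAC", "AACTT"
Count: 2

2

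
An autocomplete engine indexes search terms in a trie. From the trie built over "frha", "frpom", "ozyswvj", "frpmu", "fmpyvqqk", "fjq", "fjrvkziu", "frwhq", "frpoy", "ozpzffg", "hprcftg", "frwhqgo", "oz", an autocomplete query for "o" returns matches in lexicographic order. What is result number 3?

Filter for "o…" and sort: "oz", "ozpzffg", "ozyswvj"
The 3rd is ozyswvj.

ozyswvj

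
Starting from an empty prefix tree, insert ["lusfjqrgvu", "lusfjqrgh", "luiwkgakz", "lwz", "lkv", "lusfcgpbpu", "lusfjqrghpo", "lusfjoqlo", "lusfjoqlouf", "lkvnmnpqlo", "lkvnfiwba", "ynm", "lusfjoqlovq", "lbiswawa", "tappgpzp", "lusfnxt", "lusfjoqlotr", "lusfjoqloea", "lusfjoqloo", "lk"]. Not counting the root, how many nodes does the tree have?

For each word, the new-node count is its length minus the longest prefix already in the trie:
  "lusfjqrgvu" → 10 new (l, u, s, f, j, q, r, g, v, u)
  "lusfjqrgh" → prefix "lusfjqrg" already present; 1 new (h)
  "luiwkgakz" → prefix "lu" already present; 7 new (i, w, k, g, a, k, z)
  "lwz" → prefix "l" already present; 2 new (w, z)
  "lkv" → prefix "l" already present; 2 new (k, v)
  "lusfcgpbpu" → prefix "lusf" already present; 6 new (c, g, p, b, p, u)
  "lusfjqrghpo" → prefix "lusfjqrgh" already present; 2 new (p, o)
  "lusfjoqlo" → prefix "lusfj" already present; 4 new (o, q, l, o)
  "lusfjoqlouf" → prefix "lusfjoqlo" already present; 2 new (u, f)
  "lkvnmnpqlo" → prefix "lkv" already present; 7 new (n, m, n, p, q, l, o)
  "lkvnfiwba" → prefix "lkvn" already present; 5 new (f, i, w, b, a)
  "ynm" → 3 new (y, n, m)
  "lusfjoqlovq" → prefix "lusfjoqlo" already present; 2 new (v, q)
  "lbiswawa" → prefix "l" already present; 7 new (b, i, s, w, a, w, a)
  "tappgpzp" → 8 new (t, a, p, p, g, p, z, p)
  "lusfnxt" → prefix "lusf" already present; 3 new (n, x, t)
  "lusfjoqlotr" → prefix "lusfjoqlo" already present; 2 new (t, r)
  "lusfjoqloea" → prefix "lusfjoqlo" already present; 2 new (e, a)
  "lusfjoqloo" → prefix "lusfjoqlo" already present; 1 new (o)
  "lk" → prefix "lk" already present; 0 new (none)
Total nodes = 10 + 1 + 7 + 2 + 2 + 6 + 2 + 4 + 2 + 7 + 5 + 3 + 2 + 7 + 8 + 3 + 2 + 2 + 1 + 0 = 76

76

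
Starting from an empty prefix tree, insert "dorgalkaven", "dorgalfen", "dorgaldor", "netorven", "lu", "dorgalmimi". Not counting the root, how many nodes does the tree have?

31

Trie structure (* marks end of a word):
(root)
├─ d
│  └─ o
│     └─ r
│        └─ g
│           └─ a
│              └─ l
│                 ├─ d
│                 │  └─ o
│                 │     └─ r *
│                 ├─ f
│                 │  └─ e
│                 │     └─ n *
│                 ├─ k
│                 │  └─ a
│                 │     └─ v
│                 │        └─ e
│                 │           └─ n *
│                 └─ m
│                    └─ i
│                       └─ m
│                          └─ i *
├─ l
│  └─ u *
└─ n
   └─ e
      └─ t
         └─ o
            └─ r
               └─ v
                  └─ e
                     └─ n *
Counting every labelled node above: 31.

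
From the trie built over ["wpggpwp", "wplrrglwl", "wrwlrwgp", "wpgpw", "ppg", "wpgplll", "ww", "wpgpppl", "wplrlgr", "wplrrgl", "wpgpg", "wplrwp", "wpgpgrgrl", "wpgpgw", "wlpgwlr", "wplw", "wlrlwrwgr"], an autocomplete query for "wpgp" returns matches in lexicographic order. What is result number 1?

wpgpg

DFS of the "wpgp" subtree visits, in order: "wpgpg", "wpgpgrgrl", "wpgpgw", "wpgplll", "wpgpppl", "wpgpw"
The 1st is wpgpg.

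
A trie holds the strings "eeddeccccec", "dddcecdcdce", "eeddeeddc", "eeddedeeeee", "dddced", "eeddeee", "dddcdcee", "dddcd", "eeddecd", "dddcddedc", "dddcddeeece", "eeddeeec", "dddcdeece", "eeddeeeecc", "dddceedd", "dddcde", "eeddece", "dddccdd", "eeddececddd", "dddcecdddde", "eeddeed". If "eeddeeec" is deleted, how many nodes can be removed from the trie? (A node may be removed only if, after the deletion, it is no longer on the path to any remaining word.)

1

After clearing the end-marker at "eeddeeec", prune upward until reaching a node still needed by another word.
The suffix "c" (1 node) is used only by "eeddeeec"; the node for "eeddeee" still has the child "e", so pruning stops there.
Nodes removed: 1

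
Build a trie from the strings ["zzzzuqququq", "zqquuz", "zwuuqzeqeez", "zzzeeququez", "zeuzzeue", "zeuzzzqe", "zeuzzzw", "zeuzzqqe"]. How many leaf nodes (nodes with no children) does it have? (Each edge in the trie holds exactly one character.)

8

A leaf is a node with no children — equivalently, the end of a word that is not a proper prefix of any other stored word.
Those words: "zeuzzeue", "zeuzzqqe", "zeuzzzqe", "zeuzzzw", "zqquuz", "zwuuqzeqeez", "zzzeeququez", "zzzzuqququq"
Leaf count: 8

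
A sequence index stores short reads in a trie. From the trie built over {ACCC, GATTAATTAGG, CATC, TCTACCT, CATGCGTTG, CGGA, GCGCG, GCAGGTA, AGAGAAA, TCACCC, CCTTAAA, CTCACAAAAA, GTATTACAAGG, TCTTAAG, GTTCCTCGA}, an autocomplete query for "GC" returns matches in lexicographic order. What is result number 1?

GCAGGTA

Filter for "GC…" and sort: "GCAGGTA", "GCGCG"
The 1st is GCAGGTA.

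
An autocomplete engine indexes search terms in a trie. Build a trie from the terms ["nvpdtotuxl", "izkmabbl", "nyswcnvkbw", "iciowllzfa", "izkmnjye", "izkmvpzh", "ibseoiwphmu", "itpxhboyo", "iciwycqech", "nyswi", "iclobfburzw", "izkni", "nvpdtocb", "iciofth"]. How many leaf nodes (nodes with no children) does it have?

14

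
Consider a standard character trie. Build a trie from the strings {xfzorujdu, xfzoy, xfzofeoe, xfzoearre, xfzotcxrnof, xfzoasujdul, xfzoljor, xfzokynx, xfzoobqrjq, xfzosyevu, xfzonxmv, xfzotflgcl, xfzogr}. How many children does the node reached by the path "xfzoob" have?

1

The children of the "xfzoob" node are the distinct next characters among strings starting with "xfzoob".
Distinct next characters after "xfzoob": q.
That node has 1 child edge.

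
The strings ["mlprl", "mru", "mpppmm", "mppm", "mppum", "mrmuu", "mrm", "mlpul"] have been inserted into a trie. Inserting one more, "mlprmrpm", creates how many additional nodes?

The longest prefix of "mlprmrpm" already in the trie is "mlpr" (length 4).
New nodes needed: |"mlprmrpm"| − 4 = 8 − 4 = 4.

4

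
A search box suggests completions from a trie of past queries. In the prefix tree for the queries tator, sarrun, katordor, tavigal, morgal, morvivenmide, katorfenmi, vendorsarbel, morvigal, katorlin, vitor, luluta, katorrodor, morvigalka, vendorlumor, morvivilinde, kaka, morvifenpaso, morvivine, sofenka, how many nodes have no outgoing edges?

Leaves are exactly the stored words that no other stored word extends.
Those words: "kaka", "katordor", "katorfenmi", "katorlin", "katorrodor", "luluta", "morgal", "morvifenpaso", "morvigalka", "morvivenmide", "morvivilinde", "morvivine", "sarrun", "sofenka", "tator", "tavigal", "vendorlumor", "vendorsarbel", "vitor"
Leaf count: 19

19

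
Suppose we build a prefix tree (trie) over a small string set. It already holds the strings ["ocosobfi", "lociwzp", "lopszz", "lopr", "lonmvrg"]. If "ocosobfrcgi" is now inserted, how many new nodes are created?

The longest prefix of "ocosobfrcgi" already in the trie is "ocosobf" (length 7).
Each of the 4 remaining characters creates one node.

4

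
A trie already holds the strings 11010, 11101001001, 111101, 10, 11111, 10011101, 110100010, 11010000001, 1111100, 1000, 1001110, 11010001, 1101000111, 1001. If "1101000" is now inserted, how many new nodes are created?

Every character of "1101000" already lies on an existing path (it is a prefix of some stored word).
No new nodes are needed: 0.

0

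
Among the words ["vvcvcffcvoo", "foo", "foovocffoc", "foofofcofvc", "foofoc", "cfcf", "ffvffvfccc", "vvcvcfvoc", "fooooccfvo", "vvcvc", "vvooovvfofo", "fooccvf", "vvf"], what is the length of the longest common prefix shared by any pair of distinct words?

The deepest shared node is where two words last agree before diverging.
e.g. "vvcvcffcvoo" and "vvcvcfvoc" share the prefix "vvcvcf" of length 6; no pair shares a longer one.
Longest shared-prefix length: 6

6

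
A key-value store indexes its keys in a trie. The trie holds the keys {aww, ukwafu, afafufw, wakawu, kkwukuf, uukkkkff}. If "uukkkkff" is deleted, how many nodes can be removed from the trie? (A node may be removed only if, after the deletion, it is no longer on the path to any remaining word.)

Walk "uukkkkff" from the leaf back toward the root, removing each node that no remaining word uses.
The suffix "ukkkkff" (7 nodes) is used only by "uukkkkff"; the node for "u" still has the child "k", so pruning stops there.
Nodes removed: 7

7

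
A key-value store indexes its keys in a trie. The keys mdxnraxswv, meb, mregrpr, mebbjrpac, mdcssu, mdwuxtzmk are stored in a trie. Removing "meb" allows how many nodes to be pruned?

Walk "meb" from the leaf back toward the root, removing each node that no remaining word uses.
Every node on "meb" is still needed (e.g. by "mebbjrpac"), so nothing is freed.
Nodes removed: 0

0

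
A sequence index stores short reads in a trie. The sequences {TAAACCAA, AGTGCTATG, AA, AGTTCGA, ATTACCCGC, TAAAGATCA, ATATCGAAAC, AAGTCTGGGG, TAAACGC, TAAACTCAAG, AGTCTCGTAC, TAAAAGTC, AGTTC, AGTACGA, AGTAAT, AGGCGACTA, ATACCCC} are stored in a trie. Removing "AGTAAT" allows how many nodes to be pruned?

Walk "AGTAAT" from the leaf back toward the root, removing each node that no remaining word uses.
The suffix "AT" (2 nodes) is used only by "AGTAAT"; the node for "AGTA" still has the child "C", so pruning stops there.
Nodes removed: 2

2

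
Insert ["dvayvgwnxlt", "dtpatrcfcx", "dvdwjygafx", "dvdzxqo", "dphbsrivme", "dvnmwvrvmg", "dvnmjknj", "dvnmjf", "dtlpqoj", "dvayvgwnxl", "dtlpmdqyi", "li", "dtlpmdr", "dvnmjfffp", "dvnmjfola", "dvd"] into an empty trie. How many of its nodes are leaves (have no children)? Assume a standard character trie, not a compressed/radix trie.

13

A leaf is a node with no children — equivalently, the end of a word that is not a proper prefix of any other stored word.
Those words: "dphbsrivme", "dtlpmdqyi", "dtlpmdr", "dtlpqoj", "dtpatrcfcx", "dvayvgwnxlt", "dvdwjygafx", "dvdzxqo", "dvnmjfffp", "dvnmjfola", "dvnmjknj", "dvnmwvrvmg", "li"
Leaf count: 13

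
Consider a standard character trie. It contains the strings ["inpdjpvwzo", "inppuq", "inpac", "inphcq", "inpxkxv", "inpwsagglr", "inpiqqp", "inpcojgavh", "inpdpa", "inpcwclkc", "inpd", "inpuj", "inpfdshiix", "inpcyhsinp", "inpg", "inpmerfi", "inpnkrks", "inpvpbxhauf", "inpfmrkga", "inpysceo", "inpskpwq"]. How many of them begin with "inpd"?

3

Filter for entries beginning with "inpd":
Matches: "inpd", "inpdjpvwzo", "inpdpa"
Count: 3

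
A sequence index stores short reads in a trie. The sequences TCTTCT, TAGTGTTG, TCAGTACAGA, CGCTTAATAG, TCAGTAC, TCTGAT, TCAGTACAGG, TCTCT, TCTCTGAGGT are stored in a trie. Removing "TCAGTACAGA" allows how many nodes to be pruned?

1

A node on "TCAGTACAGA"'s path can go only if nothing else ends at it or branches off below it.
The suffix "A" (1 node) is used only by "TCAGTACAGA"; the node for "TCAGTACAG" still has the child "G", so pruning stops there.
Nodes removed: 1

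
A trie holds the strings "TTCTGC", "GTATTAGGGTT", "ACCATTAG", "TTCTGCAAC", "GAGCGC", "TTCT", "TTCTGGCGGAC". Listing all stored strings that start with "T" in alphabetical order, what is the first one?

DFS of the "T" subtree visits, in order: "TTCT", "TTCTGC", "TTCTGCAAC", "TTCTGGCGGAC"
The 1st is TTCT.

TTCT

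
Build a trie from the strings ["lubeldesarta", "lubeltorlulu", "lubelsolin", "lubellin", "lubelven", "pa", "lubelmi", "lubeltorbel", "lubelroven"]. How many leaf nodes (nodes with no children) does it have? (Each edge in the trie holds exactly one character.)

A leaf is a node with no children — equivalently, the end of a word that is not a proper prefix of any other stored word.
Those words: "lubeldesarta", "lubellin", "lubelmi", "lubelroven", "lubelsolin", "lubeltorbel", "lubeltorlulu", "lubelven", "pa"
Leaf count: 9

9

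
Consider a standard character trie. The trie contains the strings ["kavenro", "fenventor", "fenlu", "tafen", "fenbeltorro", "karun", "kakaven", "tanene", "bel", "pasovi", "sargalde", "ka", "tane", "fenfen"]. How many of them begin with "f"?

4

Walk to "f"; the words in its subtree are exactly those with that prefix.
Matches: "fenbeltorro", "fenfen", "fenlu", "fenventor"
Count: 4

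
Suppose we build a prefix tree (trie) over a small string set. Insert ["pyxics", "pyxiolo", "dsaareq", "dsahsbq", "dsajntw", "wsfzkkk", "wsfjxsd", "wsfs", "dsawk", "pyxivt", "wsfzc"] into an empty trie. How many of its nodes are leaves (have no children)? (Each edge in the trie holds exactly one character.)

11

Leaves are exactly the stored words that no other stored word extends.
Those words: "dsaareq", "dsahsbq", "dsajntw", "dsawk", "pyxics", "pyxiolo", "pyxivt", "wsfjxsd", "wsfs", "wsfzc", "wsfzkkk"
Leaf count: 11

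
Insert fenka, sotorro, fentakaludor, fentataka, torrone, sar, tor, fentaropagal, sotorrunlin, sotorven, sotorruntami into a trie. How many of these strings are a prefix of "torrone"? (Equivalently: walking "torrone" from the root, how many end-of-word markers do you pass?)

Check each prefix of "torrone" against the stored set — each match is an end-marker on the path.
Prefixes of the query that are stored words: "tor", "torrone"
Count: 2

2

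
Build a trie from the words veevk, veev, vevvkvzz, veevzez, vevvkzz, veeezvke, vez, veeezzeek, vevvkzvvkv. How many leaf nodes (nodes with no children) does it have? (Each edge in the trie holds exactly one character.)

8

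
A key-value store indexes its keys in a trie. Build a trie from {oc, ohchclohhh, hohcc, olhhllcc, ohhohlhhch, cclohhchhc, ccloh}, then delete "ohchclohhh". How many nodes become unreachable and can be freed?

After clearing the end-marker at "ohchclohhh", prune upward until reaching a node still needed by another word.
The suffix "chclohhh" (8 nodes) is used only by "ohchclohhh"; the node for "oh" still has the child "h", so pruning stops there.
Nodes removed: 8

8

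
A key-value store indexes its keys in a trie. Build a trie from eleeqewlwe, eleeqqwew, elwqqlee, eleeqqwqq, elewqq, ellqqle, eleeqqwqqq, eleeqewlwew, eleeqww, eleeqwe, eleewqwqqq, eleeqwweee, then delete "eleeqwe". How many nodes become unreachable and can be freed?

1

Walk "eleeqwe" from the leaf back toward the root, removing each node that no remaining word uses.
The suffix "e" (1 node) is used only by "eleeqwe"; the node for "eleeqw" still has the child "w", so pruning stops there.
Nodes removed: 1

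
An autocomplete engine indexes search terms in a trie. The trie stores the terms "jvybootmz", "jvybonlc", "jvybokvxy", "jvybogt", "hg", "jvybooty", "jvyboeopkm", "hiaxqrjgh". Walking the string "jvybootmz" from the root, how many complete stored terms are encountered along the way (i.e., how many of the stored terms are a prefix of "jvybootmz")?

1

Traverse "jvybootmz" character by character; count nodes along the way that are marked as word ends.
Prefixes of the query that are stored words: "jvybootmz"
Count: 1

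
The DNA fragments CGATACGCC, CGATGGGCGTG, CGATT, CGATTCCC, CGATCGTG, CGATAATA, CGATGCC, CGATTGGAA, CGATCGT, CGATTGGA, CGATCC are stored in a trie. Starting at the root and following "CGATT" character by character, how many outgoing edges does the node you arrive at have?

2

Walk "CGATT" from the root, arriving at one node.
Characters that immediately follow "CGATT" among the stored strings: {C, G}.
That node has 2 child edges.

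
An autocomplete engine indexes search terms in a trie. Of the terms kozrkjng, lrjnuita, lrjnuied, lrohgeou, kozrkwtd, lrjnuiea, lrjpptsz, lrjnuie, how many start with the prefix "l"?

Filter for entries beginning with "l":
Words under "l": lrjnuie, lrjnuiea, lrjnuied, lrjnuita, lrjpptsz, lrohgeou
Count: 6

6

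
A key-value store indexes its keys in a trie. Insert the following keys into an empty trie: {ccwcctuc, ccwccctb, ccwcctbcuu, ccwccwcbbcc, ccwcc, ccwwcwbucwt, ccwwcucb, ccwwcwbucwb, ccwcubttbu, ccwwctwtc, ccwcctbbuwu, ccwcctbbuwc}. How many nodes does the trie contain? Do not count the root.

48

Trace insertions, counting only characters that open a new branch:
  "ccwcctuc" → 8 new (c, c, w, c, c, t, u, c)
  "ccwccctb" → prefix "ccwcc" already present; 3 new (c, t, b)
  "ccwcctbcuu" → prefix "ccwcct" already present; 4 new (b, c, u, u)
  "ccwccwcbbcc" → prefix "ccwcc" already present; 6 new (w, c, b, b, c, c)
  "ccwcc" → prefix "ccwcc" already present; 0 new (none)
  "ccwwcwbucwt" → prefix "ccw" already present; 8 new (w, c, w, b, u, c, w, t)
  "ccwwcucb" → prefix "ccwwc" already present; 3 new (u, c, b)
  "ccwwcwbucwb" → prefix "ccwwcwbucw" already present; 1 new (b)
  "ccwcubttbu" → prefix "ccwc" already present; 6 new (u, b, t, t, b, u)
  "ccwwctwtc" → prefix "ccwwc" already present; 4 new (t, w, t, c)
  "ccwcctbbuwu" → prefix "ccwcctb" already present; 4 new (b, u, w, u)
  "ccwcctbbuwc" → prefix "ccwcctbbuw" already present; 1 new (c)
Total nodes = 8 + 3 + 4 + 6 + 0 + 8 + 3 + 1 + 6 + 4 + 4 + 1 = 48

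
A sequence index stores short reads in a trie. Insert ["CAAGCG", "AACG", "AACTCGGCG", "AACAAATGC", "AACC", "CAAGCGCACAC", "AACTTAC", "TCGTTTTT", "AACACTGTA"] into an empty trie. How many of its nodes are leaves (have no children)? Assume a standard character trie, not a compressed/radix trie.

A leaf is a node with no children — equivalently, the end of a word that is not a proper prefix of any other stored word.
Those words: "AACAAATGC", "AACACTGTA", "AACC", "AACG", "AACTCGGCG", "AACTTAC", "CAAGCGCACAC", "TCGTTTTT"
Leaf count: 8

8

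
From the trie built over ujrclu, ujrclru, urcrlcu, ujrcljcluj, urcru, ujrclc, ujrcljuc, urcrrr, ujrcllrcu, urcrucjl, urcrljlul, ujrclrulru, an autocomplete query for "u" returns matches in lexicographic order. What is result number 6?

Words with prefix "u", in lexicographic order: "ujrclc", "ujrcljcluj", "ujrcljuc", "ujrcllrcu", "ujrclru", "ujrclrulru", "ujrclu", "urcrlcu", "urcrljlul", "urcrrr", "urcru", "urcrucjl"
The 6th is ujrclrulru.

ujrclrulru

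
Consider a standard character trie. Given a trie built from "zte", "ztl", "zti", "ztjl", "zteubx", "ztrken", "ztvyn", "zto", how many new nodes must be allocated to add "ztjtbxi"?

4

The longest prefix of "ztjtbxi" already in the trie is "ztj" (length 3).
So 7 − 3 = 4 new nodes.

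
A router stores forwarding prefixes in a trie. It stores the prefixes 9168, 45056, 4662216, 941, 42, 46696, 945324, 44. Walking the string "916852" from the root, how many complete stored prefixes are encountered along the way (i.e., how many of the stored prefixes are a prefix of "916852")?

Check each prefix of "916852" against the stored set — each match is an end-marker on the path.
Prefixes of the query that are stored words: "9168"
Count: 1

1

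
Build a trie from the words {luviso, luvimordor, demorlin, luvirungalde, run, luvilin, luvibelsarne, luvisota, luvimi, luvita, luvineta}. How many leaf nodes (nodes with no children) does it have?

10

Leaves are exactly the stored words that no other stored word extends.
Those words: "demorlin", "luvibelsarne", "luvilin", "luvimi", "luvimordor", "luvineta", "luvirungalde", "luvisota", "luvita", "run"
Leaf count: 10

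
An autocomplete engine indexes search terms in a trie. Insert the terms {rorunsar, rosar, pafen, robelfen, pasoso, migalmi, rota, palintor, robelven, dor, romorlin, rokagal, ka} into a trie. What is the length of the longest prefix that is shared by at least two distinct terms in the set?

The deepest shared node is where two words last agree before diverging.
e.g. "robelfen" and "robelven" share the prefix "robel" of length 5; no pair shares a longer one.
Longest shared-prefix length: 5

5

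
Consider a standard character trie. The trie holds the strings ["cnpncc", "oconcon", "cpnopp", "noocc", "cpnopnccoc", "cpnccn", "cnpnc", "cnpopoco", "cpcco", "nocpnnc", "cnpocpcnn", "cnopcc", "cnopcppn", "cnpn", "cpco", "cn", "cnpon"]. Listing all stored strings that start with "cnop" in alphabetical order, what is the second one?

DFS of the "cnop" subtree visits, in order: "cnopcc", "cnopcppn"
Position 2: cnopcppn

cnopcppn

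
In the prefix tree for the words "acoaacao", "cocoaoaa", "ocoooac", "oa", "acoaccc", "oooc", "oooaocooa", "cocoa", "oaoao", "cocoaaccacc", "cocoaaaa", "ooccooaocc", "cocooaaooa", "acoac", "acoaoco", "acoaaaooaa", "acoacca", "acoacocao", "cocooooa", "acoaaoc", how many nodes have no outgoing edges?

A leaf is a node with no children — equivalently, the end of a word that is not a proper prefix of any other stored word.
Those words: "acoaaaooaa", "acoaacao", "acoaaoc", "acoacca", "acoaccc", "acoacocao", "acoaoco", "cocoaaaa", "cocoaaccacc", "cocoaoaa", "cocooaaooa", "cocooooa", "oaoao", "ocoooac", "ooccooaocc", "oooaocooa", "oooc"
Leaf count: 17

17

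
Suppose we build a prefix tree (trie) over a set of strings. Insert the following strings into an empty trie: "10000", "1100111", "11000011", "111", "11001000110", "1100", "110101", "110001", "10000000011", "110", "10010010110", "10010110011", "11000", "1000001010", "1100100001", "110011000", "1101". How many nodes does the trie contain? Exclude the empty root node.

Trace insertions, counting only characters that open a new branch:
  "10000" → 5 new (1, 0, 0, 0, 0)
  "1100111" → prefix "1" already present; 6 new (1, 0, 0, 1, 1, 1)
  "11000011" → prefix "1100" already present; 4 new (0, 0, 1, 1)
  "111" → prefix "11" already present; 1 new (1)
  "11001000110" → prefix "11001" already present; 6 new (0, 0, 0, 1, 1, 0)
  "1100" → prefix "1100" already present; 0 new (none)
  "110101" → prefix "110" already present; 3 new (1, 0, 1)
  "110001" → prefix "11000" already present; 1 new (1)
  "10000000011" → prefix "10000" already present; 6 new (0, 0, 0, 0, 1, 1)
  "110" → prefix "110" already present; 0 new (none)
  "10010010110" → prefix "100" already present; 8 new (1, 0, 0, 1, 0, 1, 1, 0)
  "10010110011" → prefix "10010" already present; 6 new (1, 1, 0, 0, 1, 1)
  "11000" → prefix "11000" already present; 0 new (none)
  "1000001010" → prefix "100000" already present; 4 new (1, 0, 1, 0)
  "1100100001" → prefix "11001000" already present; 2 new (0, 1)
  "110011000" → prefix "110011" already present; 3 new (0, 0, 0)
  "1101" → prefix "1101" already present; 0 new (none)
Total nodes = 5 + 6 + 4 + 1 + 6 + 0 + 3 + 1 + 6 + 0 + 8 + 6 + 0 + 4 + 2 + 3 + 0 = 55

55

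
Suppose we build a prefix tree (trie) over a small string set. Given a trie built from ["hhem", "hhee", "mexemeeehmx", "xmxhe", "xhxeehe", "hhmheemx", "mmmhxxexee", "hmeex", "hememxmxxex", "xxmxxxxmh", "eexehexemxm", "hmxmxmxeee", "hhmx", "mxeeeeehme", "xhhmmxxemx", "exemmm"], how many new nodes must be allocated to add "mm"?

Every character of "mm" already lies on an existing path (it is a prefix of some stored word).
No new nodes are needed: 0.

0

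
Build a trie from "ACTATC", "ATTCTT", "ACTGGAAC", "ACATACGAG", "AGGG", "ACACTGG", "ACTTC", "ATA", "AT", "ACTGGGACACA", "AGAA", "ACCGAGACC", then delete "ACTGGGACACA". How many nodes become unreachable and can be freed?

After clearing the end-marker at "ACTGGGACACA", prune upward until reaching a node still needed by another word.
The suffix "GACACA" (6 nodes) is used only by "ACTGGGACACA"; the node for "ACTGG" still has the child "A", so pruning stops there.
Nodes removed: 6

6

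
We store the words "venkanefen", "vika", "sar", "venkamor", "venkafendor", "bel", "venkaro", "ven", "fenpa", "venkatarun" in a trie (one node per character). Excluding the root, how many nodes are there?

40

Count nodes per top-level branch (shared prefixes stored once):
  'b'-branch (bel): 3 nodes
  'f'-branch (fenpa): 5 nodes
  's'-branch (sar): 3 nodes
  'v'-branch (ven, venkafendor, venkamor, venkanefen, venkaro, venkatarun, vika): 29 nodes
Sum: 40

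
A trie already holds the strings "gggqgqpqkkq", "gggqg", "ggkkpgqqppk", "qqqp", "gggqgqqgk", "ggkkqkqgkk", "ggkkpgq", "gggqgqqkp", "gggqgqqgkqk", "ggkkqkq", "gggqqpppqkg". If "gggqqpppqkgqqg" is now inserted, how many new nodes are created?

The longest prefix of "gggqqpppqkgqqg" already in the trie is "gggqqpppqkg" (length 11).
So 14 − 11 = 3 new nodes.

3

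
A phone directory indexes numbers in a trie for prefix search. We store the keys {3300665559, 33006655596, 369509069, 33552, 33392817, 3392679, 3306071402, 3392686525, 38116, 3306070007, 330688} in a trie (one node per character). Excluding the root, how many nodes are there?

55

Trace insertions, counting only characters that open a new branch:
  "3300665559" → 10 new (3, 3, 0, 0, 6, 6, 5, 5, 5, 9)
  "33006655596" → prefix "3300665559" already present; 1 new (6)
  "369509069" → prefix "3" already present; 8 new (6, 9, 5, 0, 9, 0, 6, 9)
  "33552" → prefix "33" already present; 3 new (5, 5, 2)
  "33392817" → prefix "33" already present; 6 new (3, 9, 2, 8, 1, 7)
  "3392679" → prefix "33" already present; 5 new (9, 2, 6, 7, 9)
  "3306071402" → prefix "330" already present; 7 new (6, 0, 7, 1, 4, 0, 2)
  "3392686525" → prefix "33926" already present; 5 new (8, 6, 5, 2, 5)
  "38116" → prefix "3" already present; 4 new (8, 1, 1, 6)
  "3306070007" → prefix "330607" already present; 4 new (0, 0, 0, 7)
  "330688" → prefix "3306" already present; 2 new (8, 8)
Total nodes = 10 + 1 + 8 + 3 + 6 + 5 + 7 + 5 + 4 + 4 + 2 = 55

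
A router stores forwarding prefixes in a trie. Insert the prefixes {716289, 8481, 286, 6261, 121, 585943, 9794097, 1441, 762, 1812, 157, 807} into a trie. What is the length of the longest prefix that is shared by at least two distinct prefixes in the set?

1

The deepest shared node is where two words last agree before diverging.
"121" and "1441" agree on "1" (1 characters) before diverging; nothing deeper is shared.
Longest shared-prefix length: 1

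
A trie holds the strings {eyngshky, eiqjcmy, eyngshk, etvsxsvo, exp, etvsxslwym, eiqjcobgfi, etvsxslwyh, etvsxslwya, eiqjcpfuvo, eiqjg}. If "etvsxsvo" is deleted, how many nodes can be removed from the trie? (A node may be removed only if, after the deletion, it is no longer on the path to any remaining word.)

A node on "etvsxsvo"'s path can go only if nothing else ends at it or branches off below it.
The suffix "vo" (2 nodes) is used only by "etvsxsvo"; the node for "etvsxs" still has the child "l", so pruning stops there.
Nodes removed: 2

2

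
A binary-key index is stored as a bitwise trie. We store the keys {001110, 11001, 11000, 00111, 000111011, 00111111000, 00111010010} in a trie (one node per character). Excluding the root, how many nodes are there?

30

Trie structure (* marks end of a word):
(root)
├─ 0
│  └─ 0
│     ├─ 0
│     │  └─ 1
│     │     └─ 1
│     │        └─ 1
│     │           └─ 0
│     │              └─ 1
│     │                 └─ 1 *
│     └─ 1
│        └─ 1
│           └─ 1 *
│              ├─ 0 *
│              │  └─ 1
│              │     └─ 0
│              │        └─ 0
│              │           └─ 1
│              │              └─ 0 *
│              └─ 1
│                 └─ 1
│                    └─ 1
│                       └─ 0
│                          └─ 0
│                             └─ 0 *
└─ 1
   └─ 1
      └─ 0
         └─ 0
            ├─ 0 *
            └─ 1 *
Counting every labelled node above: 30.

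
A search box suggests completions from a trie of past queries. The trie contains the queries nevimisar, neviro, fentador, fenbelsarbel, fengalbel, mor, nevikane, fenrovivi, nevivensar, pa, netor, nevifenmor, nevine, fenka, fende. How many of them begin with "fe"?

Filter for entries beginning with "fe":
Words under "fe": fenbelsarbel, fende, fengalbel, fenka, fenrovivi, fentador
Count: 6

6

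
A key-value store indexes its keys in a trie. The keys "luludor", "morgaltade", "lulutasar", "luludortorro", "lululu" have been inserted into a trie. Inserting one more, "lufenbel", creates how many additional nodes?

Walking "lufenbel" from the root, the first 2 characters ("lu") follow existing edges; "f" is the first miss.
So 8 − 2 = 6 new nodes.

6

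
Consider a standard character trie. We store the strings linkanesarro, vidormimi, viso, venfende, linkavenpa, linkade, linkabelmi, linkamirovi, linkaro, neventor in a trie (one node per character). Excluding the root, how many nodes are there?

Trace insertions, counting only characters that open a new branch:
  "linkanesarro" → 12 new (l, i, n, k, a, n, e, s, a, r, r, o)
  "vidormimi" → 9 new (v, i, d, o, r, m, i, m, i)
  "viso" → prefix "vi" already present; 2 new (s, o)
  "venfende" → prefix "v" already present; 7 new (e, n, f, e, n, d, e)
  "linkavenpa" → prefix "linka" already present; 5 new (v, e, n, p, a)
  "linkade" → prefix "linka" already present; 2 new (d, e)
  "linkabelmi" → prefix "linka" already present; 5 new (b, e, l, m, i)
  "linkamirovi" → prefix "linka" already present; 6 new (m, i, r, o, v, i)
  "linkaro" → prefix "linka" already present; 2 new (r, o)
  "neventor" → 8 new (n, e, v, e, n, t, o, r)
Total nodes = 12 + 9 + 2 + 7 + 5 + 2 + 5 + 6 + 2 + 8 = 58

58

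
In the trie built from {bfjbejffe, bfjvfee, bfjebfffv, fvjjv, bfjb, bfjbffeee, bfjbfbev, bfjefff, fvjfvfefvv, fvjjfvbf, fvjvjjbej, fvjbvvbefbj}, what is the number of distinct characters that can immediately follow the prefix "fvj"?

Follow the path "fvj" to its node, then look at its outgoing edges.
Distinct next characters after "fvj": b, f, j, v.
That node has 4 child edges.

4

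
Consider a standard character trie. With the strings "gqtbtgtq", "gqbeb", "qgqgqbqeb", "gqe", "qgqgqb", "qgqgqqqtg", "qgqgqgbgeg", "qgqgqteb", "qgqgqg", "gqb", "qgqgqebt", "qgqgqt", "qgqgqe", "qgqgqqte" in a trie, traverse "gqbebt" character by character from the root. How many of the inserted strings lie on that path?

2

Walk "gqbebt" from the root; an end-of-word marker is hit whenever a stored word is a prefix of "gqbebt".
Prefixes of the query that are stored words: "gqb", "gqbeb"
Count: 2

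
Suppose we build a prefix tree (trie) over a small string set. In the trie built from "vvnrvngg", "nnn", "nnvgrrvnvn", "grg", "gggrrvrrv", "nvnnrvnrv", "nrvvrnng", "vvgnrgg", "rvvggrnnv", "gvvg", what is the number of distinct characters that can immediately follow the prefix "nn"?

2

Follow the path "nn" to its node, then look at its outgoing edges.
Characters that immediately follow "nn" among the stored strings: {n, v}.
That node has 2 child edges.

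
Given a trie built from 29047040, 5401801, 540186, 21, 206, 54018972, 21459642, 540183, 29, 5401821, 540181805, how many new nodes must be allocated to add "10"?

Nothing in the trie begins with "1"; the whole of "10" is new.
2 − 0 = 2 new nodes.

2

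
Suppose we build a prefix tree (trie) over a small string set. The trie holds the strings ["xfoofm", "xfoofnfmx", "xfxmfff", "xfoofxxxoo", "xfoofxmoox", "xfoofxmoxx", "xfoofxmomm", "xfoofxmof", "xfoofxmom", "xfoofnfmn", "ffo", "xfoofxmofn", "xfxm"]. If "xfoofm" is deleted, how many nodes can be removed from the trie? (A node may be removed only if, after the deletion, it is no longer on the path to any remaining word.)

1

After clearing the end-marker at "xfoofm", prune upward until reaching a node still needed by another word.
The suffix "m" (1 node) is used only by "xfoofm"; the node for "xfoof" still has the child "n", so pruning stops there.
Nodes removed: 1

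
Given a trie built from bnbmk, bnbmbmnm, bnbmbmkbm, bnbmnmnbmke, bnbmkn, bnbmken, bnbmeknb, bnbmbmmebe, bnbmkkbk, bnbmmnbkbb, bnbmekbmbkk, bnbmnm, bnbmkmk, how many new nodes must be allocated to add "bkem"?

3

Walking "bkem" from the root, the first 1 characters ("b") follow existing edges; "k" is the first miss.
So 4 − 1 = 3 new nodes.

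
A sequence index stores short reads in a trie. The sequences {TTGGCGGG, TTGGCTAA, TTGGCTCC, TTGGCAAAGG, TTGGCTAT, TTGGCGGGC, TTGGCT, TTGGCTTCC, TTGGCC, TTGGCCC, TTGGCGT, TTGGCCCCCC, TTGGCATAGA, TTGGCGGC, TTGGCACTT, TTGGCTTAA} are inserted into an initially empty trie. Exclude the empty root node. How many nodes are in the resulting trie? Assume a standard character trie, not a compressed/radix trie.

39

Insert word by word; a character creates a node only if that edge doesn't already exist:
  "TTGGCGGG" → 8 new (T, T, G, G, C, G, G, G)
  "TTGGCTAA" → prefix "TTGGC" already present; 3 new (T, A, A)
  "TTGGCTCC" → prefix "TTGGCT" already present; 2 new (C, C)
  "TTGGCAAAGG" → prefix "TTGGC" already present; 5 new (A, A, A, G, G)
  "TTGGCTAT" → prefix "TTGGCTA" already present; 1 new (T)
  "TTGGCGGGC" → prefix "TTGGCGGG" already present; 1 new (C)
  "TTGGCT" → prefix "TTGGCT" already present; 0 new (none)
  "TTGGCTTCC" → prefix "TTGGCT" already present; 3 new (T, C, C)
  "TTGGCC" → prefix "TTGGC" already present; 1 new (C)
  "TTGGCCC" → prefix "TTGGCC" already present; 1 new (C)
  "TTGGCGT" → prefix "TTGGCG" already present; 1 new (T)
  "TTGGCCCCCC" → prefix "TTGGCCC" already present; 3 new (C, C, C)
  "TTGGCATAGA" → prefix "TTGGCA" already present; 4 new (T, A, G, A)
  "TTGGCGGC" → prefix "TTGGCGG" already present; 1 new (C)
  "TTGGCACTT" → prefix "TTGGCA" already present; 3 new (C, T, T)
  "TTGGCTTAA" → prefix "TTGGCTT" already present; 2 new (A, A)
Total nodes = 8 + 3 + 2 + 5 + 1 + 1 + 0 + 3 + 1 + 1 + 1 + 3 + 4 + 1 + 3 + 2 = 39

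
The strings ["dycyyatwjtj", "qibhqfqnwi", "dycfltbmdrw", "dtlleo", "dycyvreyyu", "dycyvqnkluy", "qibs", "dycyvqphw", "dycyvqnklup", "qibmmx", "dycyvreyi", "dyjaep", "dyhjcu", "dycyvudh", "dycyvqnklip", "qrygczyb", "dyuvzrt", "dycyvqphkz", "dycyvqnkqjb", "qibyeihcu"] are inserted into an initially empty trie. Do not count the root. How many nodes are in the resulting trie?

91

Trace insertions, counting only characters that open a new branch:
  "dycyyatwjtj" → 11 new (d, y, c, y, y, a, t, w, j, t, j)
  "qibhqfqnwi" → 10 new (q, i, b, h, q, f, q, n, w, i)
  "dycfltbmdrw" → prefix "dyc" already present; 8 new (f, l, t, b, m, d, r, w)
  "dtlleo" → prefix "d" already present; 5 new (t, l, l, e, o)
  "dycyvreyyu" → prefix "dycy" already present; 6 new (v, r, e, y, y, u)
  "dycyvqnkluy" → prefix "dycyv" already present; 6 new (q, n, k, l, u, y)
  "qibs" → prefix "qib" already present; 1 new (s)
  "dycyvqphw" → prefix "dycyvq" already present; 3 new (p, h, w)
  "dycyvqnklup" → prefix "dycyvqnklu" already present; 1 new (p)
  "qibmmx" → prefix "qib" already present; 3 new (m, m, x)
  "dycyvreyi" → prefix "dycyvrey" already present; 1 new (i)
  "dyjaep" → prefix "dy" already present; 4 new (j, a, e, p)
  "dyhjcu" → prefix "dy" already present; 4 new (h, j, c, u)
  "dycyvudh" → prefix "dycyv" already present; 3 new (u, d, h)
  "dycyvqnklip" → prefix "dycyvqnkl" already present; 2 new (i, p)
  "qrygczyb" → prefix "q" already present; 7 new (r, y, g, c, z, y, b)
  "dyuvzrt" → prefix "dy" already present; 5 new (u, v, z, r, t)
  "dycyvqphkz" → prefix "dycyvqph" already present; 2 new (k, z)
  "dycyvqnkqjb" → prefix "dycyvqnk" already present; 3 new (q, j, b)
  "qibyeihcu" → prefix "qib" already present; 6 new (y, e, i, h, c, u)
Total nodes = 11 + 10 + 8 + 5 + 6 + 6 + 1 + 3 + 1 + 3 + 1 + 4 + 4 + 3 + 2 + 7 + 5 + 2 + 3 + 6 = 91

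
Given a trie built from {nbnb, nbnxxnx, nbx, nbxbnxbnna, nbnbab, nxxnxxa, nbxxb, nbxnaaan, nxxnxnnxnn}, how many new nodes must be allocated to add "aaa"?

3

No existing word starts with "a", so every character of "aaa" needs a new node.
3 − 0 = 3 new nodes.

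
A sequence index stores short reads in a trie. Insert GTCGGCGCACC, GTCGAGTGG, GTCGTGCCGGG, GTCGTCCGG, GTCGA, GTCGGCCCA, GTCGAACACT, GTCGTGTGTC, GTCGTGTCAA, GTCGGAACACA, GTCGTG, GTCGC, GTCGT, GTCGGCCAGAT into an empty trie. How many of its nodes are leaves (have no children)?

Leaves are exactly the stored words that no other stored word extends.
Those words: "GTCGAACACT", "GTCGAGTGG", "GTCGC", "GTCGGAACACA", "GTCGGCCAGAT", "GTCGGCCCA", "GTCGGCGCACC", "GTCGTCCGG", "GTCGTGCCGGG", "GTCGTGTCAA", "GTCGTGTGTC"
Leaf count: 11

11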